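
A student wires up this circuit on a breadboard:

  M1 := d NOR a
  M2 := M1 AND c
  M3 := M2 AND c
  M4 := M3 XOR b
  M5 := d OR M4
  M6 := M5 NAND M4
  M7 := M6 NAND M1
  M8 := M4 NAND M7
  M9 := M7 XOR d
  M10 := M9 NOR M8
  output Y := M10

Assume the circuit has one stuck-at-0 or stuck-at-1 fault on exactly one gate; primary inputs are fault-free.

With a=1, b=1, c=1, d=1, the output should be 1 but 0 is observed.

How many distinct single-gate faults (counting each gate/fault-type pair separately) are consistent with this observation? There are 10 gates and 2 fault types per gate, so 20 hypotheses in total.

8

Fault-free: M1=0, M2=0, M3=0, M4=1, M5=1, M6=0, M7=1, M8=0, M9=0, M10=1 → 1. Observed 0.
  M1: stuck-at-1 ✓; others ✗
  M2: stuck-at-1 ✓; others ✗
  M3: stuck-at-1 ✓; others ✗
  M4: stuck-at-0 ✓; others ✗
  M5: none of the 2 fault types match ✗
  M6: none of the 2 fault types match ✗
  M7: stuck-at-0 ✓; others ✗
  M8: stuck-at-1 ✓; others ✗
  M9: stuck-at-1 ✓; others ✗
  M10: stuck-at-0 ✓; others ✗
Consistent faults: {M1 stuck-at-1, M2 stuck-at-1, M3 stuck-at-1, M4 stuck-at-0, M7 stuck-at-0, M8 stuck-at-1, M9 stuck-at-1, M10 stuck-at-0} — 8 in all.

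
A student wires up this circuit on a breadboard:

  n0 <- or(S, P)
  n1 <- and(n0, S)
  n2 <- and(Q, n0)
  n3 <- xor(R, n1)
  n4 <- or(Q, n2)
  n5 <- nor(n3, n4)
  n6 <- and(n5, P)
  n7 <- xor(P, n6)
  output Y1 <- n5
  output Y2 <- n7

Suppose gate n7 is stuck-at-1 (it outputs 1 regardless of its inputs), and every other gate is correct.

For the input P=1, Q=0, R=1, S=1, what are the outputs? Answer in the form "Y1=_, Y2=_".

Y1=1, Y2=1

Propagate with n7 forced: n0=1, n1=1, n2=0, n3=0, n4=0, n5=1, n6=1, n7=1 [stuck-at-1].
So the outputs are Y1=1, Y2=1. (Without the fault they would be Y1=1, Y2=0.)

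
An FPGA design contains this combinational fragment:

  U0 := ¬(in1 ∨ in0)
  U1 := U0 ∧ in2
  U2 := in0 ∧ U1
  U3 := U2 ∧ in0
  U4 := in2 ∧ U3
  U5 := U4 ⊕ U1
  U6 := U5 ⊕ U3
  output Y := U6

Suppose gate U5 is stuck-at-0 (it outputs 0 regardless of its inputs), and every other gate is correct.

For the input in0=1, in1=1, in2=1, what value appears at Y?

0

Propagate with U5 forced: U0=0, U1=0, U2=0, U3=0, U4=0, U5=0 [stuck-at-0], U6=0.
So Y = 0. (Same as the fault-free value — the fault is masked on this input.)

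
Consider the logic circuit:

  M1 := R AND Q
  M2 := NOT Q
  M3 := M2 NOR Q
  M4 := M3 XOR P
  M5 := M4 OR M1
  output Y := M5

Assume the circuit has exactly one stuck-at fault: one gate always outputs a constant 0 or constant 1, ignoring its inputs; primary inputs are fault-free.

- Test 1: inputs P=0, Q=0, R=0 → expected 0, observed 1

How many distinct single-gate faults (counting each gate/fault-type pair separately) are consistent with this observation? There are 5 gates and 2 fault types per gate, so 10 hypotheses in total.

Fault-free: M1=0, M2=1, M3=0, M4=0, M5=0 → 0. Observed 1.
  M1 stuck-at-0: output 0 ✗
  M1 stuck-at-1: output 1 ✓
  M2 stuck-at-0: output 1 ✓
  M2 stuck-at-1: output 0 ✗
  M3 stuck-at-0: output 0 ✗
  M3 stuck-at-1: output 1 ✓
  M4 stuck-at-0: output 0 ✗
  M4 stuck-at-1: output 1 ✓
  M5 stuck-at-0: output 0 ✗
  M5 stuck-at-1: output 1 ✓
Consistent faults: {M1 stuck-at-1, M2 stuck-at-0, M3 stuck-at-1, M4 stuck-at-1, M5 stuck-at-1} — 5 in all.

5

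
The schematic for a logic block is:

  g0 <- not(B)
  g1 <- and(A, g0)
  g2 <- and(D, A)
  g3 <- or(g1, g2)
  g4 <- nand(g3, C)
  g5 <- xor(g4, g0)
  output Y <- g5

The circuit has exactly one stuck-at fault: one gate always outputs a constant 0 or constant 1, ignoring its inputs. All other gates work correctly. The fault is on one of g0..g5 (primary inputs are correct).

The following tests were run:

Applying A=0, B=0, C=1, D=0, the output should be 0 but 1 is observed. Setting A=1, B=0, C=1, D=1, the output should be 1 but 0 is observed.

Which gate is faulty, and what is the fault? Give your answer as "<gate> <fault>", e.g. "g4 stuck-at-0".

g0 stuck-at-0

Fault-free values for test 1 (A=0, B=0, C=1, D=0): g0=1, g1=0, g2=0, g3=0, g4=1, g5=0, giving Y=0. Observed 1.
Test 1: faults giving observed 1 are {g0 stuck-at-0, g1 stuck-at-1, g2 stuck-at-1, g3 stuck-at-1, g4 stuck-at-0, g5 stuck-at-1}.
Test 2 (A=1, B=0, C=1, D=1): fault-free g0=1, g1=1, g2=1, g3=1, g4=0, g5=1 → 1; observed 0. Eliminates g1 stuck-at-1, g2 stuck-at-1, g3 stuck-at-1, g4 stuck-at-0, g5 stuck-at-1.
Only g0 stuck-at-0 is consistent with every test.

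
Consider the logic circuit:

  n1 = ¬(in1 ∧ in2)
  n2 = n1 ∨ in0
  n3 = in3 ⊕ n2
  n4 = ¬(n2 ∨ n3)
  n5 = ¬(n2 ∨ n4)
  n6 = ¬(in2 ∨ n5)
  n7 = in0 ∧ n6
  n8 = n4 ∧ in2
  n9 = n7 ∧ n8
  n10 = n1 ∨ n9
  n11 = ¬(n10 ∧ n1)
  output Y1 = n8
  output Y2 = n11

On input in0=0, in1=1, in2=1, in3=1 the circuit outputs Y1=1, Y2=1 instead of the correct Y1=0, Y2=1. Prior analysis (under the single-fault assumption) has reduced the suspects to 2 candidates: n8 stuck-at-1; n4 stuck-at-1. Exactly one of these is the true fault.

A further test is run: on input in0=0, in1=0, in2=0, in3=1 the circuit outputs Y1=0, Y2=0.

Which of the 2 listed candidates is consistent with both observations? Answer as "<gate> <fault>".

n4 stuck-at-1

Evaluate each candidate on input in0=0, in1=0, in2=0, in3=1:
  n8 stuck-at-1: n1=1, n2=1, n3=0, n4=0, n5=0, n6=1, n7=0, n8=1 [stuck-at-1], n9=0, n10=1, n11=0 → Y1=1, Y2=0 — eliminated
  n4 stuck-at-1: n1=1, n2=1, n3=0, n4=1 [stuck-at-1], n5=0, n6=1, n7=0, n8=0, n9=0, n10=1, n11=0 → Y1=0, Y2=0 — matches
Only n4 stuck-at-1 reproduces the observed Y1=0, Y2=0.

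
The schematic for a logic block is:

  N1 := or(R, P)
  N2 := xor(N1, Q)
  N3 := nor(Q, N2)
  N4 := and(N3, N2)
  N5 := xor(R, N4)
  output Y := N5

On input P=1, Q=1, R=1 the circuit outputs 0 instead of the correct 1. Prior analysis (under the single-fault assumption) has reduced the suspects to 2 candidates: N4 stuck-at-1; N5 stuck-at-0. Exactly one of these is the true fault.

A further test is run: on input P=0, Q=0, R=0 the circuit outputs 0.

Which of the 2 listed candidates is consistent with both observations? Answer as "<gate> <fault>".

N5 stuck-at-0

Evaluate each candidate on input P=0, Q=0, R=0:
  N4 stuck-at-1: N1=0, N2=0, N3=1, N4=1 [stuck-at-1], N5=1 → 1 — eliminated
  N5 stuck-at-0: N1=0, N2=0, N3=1, N4=0, N5=0 [stuck-at-0] → 0 — matches
Only N5 stuck-at-0 reproduces the observed 0.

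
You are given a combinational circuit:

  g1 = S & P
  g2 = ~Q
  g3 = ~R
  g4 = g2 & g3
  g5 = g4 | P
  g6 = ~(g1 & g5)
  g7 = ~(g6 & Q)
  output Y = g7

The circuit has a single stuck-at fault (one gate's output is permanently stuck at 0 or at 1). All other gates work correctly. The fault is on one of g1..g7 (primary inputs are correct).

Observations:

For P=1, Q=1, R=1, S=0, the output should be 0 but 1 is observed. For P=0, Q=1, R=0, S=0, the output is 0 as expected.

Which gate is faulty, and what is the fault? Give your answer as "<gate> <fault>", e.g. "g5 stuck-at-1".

g1 stuck-at-1

Fault-free values for test 1 (P=1, Q=1, R=1, S=0): g1=0, g2=0, g3=0, g4=0, g5=1, g6=1, g7=0, giving Y=0. Observed 1.
Test 1: faults giving observed 1 are {g1 stuck-at-1, g6 stuck-at-0, g7 stuck-at-1}.
Test 2 (P=0, Q=1, R=0, S=0): fault-free g1=0, g2=0, g3=1, g4=0, g5=0, g6=1, g7=0 → 0; observed 0. Eliminates g6 stuck-at-0, g7 stuck-at-1.
Only g1 stuck-at-1 is consistent with every test.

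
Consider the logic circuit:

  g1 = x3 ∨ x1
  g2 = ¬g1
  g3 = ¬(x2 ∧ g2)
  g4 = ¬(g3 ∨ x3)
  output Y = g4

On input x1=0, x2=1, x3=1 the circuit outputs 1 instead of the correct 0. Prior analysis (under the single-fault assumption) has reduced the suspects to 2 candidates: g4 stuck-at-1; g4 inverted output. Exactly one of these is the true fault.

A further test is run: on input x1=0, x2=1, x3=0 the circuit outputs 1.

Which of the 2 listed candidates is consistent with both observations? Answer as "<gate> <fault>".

Evaluate each candidate on input x1=0, x2=1, x3=0:
  g4 stuck-at-1: g1=0, g2=1, g3=0, g4=1 [stuck-at-1] → 1 — matches
  g4 inverted output: g1=0, g2=1, g3=0, g4=0 [inverted output] → 0 — eliminated
Only g4 stuck-at-1 reproduces the observed 1.

g4 stuck-at-1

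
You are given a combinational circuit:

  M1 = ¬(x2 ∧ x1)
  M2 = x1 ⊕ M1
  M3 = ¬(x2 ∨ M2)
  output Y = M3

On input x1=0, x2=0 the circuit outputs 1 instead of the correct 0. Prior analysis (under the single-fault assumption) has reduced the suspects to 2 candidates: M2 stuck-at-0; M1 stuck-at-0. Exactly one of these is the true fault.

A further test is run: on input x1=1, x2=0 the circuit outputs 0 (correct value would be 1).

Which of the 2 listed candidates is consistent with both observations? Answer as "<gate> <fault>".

M1 stuck-at-0

Evaluate each candidate on input x1=1, x2=0:
  M2 stuck-at-0: M1=1, M2=0 [stuck-at-0], M3=1 → 1 — eliminated
  M1 stuck-at-0: M1=0 [stuck-at-0], M2=1, M3=0 → 0 — matches
Only M1 stuck-at-0 reproduces the observed 0.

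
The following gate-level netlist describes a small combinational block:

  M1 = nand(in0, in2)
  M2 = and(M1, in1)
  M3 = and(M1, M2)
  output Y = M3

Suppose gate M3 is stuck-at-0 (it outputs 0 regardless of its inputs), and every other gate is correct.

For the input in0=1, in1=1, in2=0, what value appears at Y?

Propagate with M3 forced: M1=1, M2=1, M3=0 [stuck-at-0].
So Y = 0. (Without the fault it would be 1.)

0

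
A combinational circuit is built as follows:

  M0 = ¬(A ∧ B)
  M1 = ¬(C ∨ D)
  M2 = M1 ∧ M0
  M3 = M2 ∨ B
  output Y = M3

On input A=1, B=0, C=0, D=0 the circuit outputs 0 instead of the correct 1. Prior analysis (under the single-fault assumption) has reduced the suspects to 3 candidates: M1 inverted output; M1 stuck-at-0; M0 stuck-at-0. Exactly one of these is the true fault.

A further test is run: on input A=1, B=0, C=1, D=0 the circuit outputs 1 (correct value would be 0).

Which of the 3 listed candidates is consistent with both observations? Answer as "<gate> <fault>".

Evaluate each candidate on input A=1, B=0, C=1, D=0:
  M1 inverted output: M0=1, M1=1 [inverted output], M2=1, M3=1 → 1 — matches
  M1 stuck-at-0: M0=1, M1=0 [stuck-at-0], M2=0, M3=0 → 0 — eliminated
  M0 stuck-at-0: M0=0 [stuck-at-0], M1=0, M2=0, M3=0 → 0 — eliminated
Only M1 inverted output reproduces the observed 1.

M1 inverted output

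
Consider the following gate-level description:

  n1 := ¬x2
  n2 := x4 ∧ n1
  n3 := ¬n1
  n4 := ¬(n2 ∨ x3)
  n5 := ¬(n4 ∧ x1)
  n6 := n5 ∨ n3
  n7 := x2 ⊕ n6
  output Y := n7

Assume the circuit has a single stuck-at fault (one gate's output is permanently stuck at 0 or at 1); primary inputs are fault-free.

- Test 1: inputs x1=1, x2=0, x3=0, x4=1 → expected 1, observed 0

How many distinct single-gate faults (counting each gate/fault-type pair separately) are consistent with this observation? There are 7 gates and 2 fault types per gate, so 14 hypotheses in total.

Fault-free: n1=1, n2=1, n3=0, n4=0, n5=1, n6=1, n7=1 → 1. Observed 0.
  n1 stuck-at-0: output 1 ✗
  n1 stuck-at-1: output 1 ✗
  n2 stuck-at-0: output 0 ✓
  n2 stuck-at-1: output 1 ✗
  n3 stuck-at-0: output 1 ✗
  n3 stuck-at-1: output 1 ✗
  n4 stuck-at-0: output 1 ✗
  n4 stuck-at-1: output 0 ✓
  n5 stuck-at-0: output 0 ✓
  n5 stuck-at-1: output 1 ✗
  n6 stuck-at-0: output 0 ✓
  n6 stuck-at-1: output 1 ✗
  n7 stuck-at-0: output 0 ✓
  n7 stuck-at-1: output 1 ✗
Consistent faults: {n2 stuck-at-0, n4 stuck-at-1, n5 stuck-at-0, n6 stuck-at-0, n7 stuck-at-0} — 5 in all.

5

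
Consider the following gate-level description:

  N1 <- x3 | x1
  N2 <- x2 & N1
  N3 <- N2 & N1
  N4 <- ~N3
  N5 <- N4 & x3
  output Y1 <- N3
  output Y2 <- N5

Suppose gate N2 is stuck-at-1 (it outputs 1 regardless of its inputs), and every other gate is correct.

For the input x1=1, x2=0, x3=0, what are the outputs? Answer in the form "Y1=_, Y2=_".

Y1=1, Y2=0

Propagate with N2 forced: N1=1, N2=1 [stuck-at-1], N3=1, N4=0, N5=0.
So the outputs are Y1=1, Y2=0. (Without the fault they would be Y1=0, Y2=0.)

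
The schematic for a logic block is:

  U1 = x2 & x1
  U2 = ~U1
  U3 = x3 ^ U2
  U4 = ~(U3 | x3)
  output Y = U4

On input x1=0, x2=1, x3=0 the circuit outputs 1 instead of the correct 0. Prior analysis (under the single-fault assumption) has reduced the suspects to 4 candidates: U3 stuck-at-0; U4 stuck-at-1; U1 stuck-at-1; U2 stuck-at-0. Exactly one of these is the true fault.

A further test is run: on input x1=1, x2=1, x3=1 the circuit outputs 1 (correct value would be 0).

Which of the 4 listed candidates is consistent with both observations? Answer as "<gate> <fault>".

U4 stuck-at-1

Evaluate each candidate on input x1=1, x2=1, x3=1:
  U3 stuck-at-0: U1=1, U2=0, U3=0 [stuck-at-0], U4=0 → 0 — eliminated
  U4 stuck-at-1: U1=1, U2=0, U3=1, U4=1 [stuck-at-1] → 1 — matches
  U1 stuck-at-1: U1=1 [stuck-at-1], U2=0, U3=1, U4=0 → 0 — eliminated
  U2 stuck-at-0: U1=1, U2=0 [stuck-at-0], U3=1, U4=0 → 0 — eliminated
Only U4 stuck-at-1 reproduces the observed 1.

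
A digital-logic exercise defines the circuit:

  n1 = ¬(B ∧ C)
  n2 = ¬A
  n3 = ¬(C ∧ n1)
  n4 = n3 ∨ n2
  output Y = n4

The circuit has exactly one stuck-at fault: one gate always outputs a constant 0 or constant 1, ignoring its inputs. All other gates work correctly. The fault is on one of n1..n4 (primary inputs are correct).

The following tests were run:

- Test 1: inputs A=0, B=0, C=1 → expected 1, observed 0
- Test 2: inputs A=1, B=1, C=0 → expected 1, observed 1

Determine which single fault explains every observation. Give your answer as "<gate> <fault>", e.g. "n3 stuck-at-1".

n2 stuck-at-0

Fault-free values for test 1 (A=0, B=0, C=1): n1=1, n2=1, n3=0, n4=1, giving Y=1. Observed 0.
Test 1: faults giving observed 0 are {n2 stuck-at-0, n4 stuck-at-0}.
Test 2 (A=1, B=1, C=0): fault-free n1=1, n2=0, n3=1, n4=1 → 1; observed 1. Eliminates n4 stuck-at-0.
Only n2 stuck-at-0 is consistent with every test.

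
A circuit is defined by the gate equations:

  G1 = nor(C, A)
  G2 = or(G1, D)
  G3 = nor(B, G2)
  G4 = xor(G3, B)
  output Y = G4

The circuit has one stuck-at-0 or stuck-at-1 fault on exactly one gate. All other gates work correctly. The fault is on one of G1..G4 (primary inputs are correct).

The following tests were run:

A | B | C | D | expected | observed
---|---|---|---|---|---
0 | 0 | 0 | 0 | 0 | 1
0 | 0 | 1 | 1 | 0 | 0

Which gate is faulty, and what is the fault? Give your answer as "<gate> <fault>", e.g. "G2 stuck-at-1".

G1 stuck-at-0

Fault-free values for test 1 (A=0, B=0, C=0, D=0): G1=1, G2=1, G3=0, G4=0, giving Y=0. Observed 1.
Test 1: faults giving observed 1 are {G1 stuck-at-0, G2 stuck-at-0, G3 stuck-at-1, G4 stuck-at-1}.
Test 2 (A=0, B=0, C=1, D=1): fault-free G1=0, G2=1, G3=0, G4=0 → 0; observed 0. Eliminates G2 stuck-at-0, G3 stuck-at-1, G4 stuck-at-1.
Only G1 stuck-at-0 is consistent with every test.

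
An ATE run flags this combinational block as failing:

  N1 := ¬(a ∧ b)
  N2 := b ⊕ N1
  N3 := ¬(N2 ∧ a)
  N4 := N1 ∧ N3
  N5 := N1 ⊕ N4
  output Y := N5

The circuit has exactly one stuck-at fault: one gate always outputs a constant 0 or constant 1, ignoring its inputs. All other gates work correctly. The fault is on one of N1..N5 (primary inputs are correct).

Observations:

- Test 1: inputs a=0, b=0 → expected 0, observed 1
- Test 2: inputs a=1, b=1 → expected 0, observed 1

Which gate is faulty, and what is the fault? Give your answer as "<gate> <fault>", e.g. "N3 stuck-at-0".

N5 stuck-at-1

Fault-free values for test 1 (a=0, b=0): N1=1, N2=1, N3=1, N4=1, N5=0, giving Y=0. Observed 1.
Test 1: faults giving observed 1 are {N3 stuck-at-0, N4 stuck-at-0, N5 stuck-at-1}.
Test 2 (a=1, b=1): fault-free N1=0, N2=1, N3=0, N4=0, N5=0 → 0; observed 1. Eliminates N3 stuck-at-0, N4 stuck-at-0.
Only N5 stuck-at-1 is consistent with every test.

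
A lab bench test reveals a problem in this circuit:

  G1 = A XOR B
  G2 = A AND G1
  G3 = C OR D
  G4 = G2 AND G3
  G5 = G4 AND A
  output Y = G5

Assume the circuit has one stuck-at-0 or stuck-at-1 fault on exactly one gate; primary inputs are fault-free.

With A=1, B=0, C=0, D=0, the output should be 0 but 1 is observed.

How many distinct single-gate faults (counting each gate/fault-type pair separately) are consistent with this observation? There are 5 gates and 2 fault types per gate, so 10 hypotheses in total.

Fault-free: G1=1, G2=1, G3=0, G4=0, G5=0 → 0. Observed 1.
  G1 stuck-at-0: output 0 ✗
  G1 stuck-at-1: output 0 ✗
  G2 stuck-at-0: output 0 ✗
  G2 stuck-at-1: output 0 ✗
  G3 stuck-at-0: output 0 ✗
  G3 stuck-at-1: output 1 ✓
  G4 stuck-at-0: output 0 ✗
  G4 stuck-at-1: output 1 ✓
  G5 stuck-at-0: output 0 ✗
  G5 stuck-at-1: output 1 ✓
Consistent faults: {G3 stuck-at-1, G4 stuck-at-1, G5 stuck-at-1} — 3 in all.

3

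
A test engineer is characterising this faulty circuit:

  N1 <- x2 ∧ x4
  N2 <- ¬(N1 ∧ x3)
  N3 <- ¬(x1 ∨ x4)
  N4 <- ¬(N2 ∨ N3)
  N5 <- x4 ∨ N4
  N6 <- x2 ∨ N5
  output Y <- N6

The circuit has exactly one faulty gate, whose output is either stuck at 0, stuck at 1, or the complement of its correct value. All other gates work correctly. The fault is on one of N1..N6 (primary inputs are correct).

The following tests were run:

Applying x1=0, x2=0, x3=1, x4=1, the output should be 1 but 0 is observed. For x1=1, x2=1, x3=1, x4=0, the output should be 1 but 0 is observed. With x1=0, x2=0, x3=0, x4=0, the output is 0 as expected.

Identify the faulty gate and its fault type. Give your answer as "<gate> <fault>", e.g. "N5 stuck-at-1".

Fault-free values for test 1 (x1=0, x2=0, x3=1, x4=1): N1=0, N2=1, N3=0, N4=0, N5=1, N6=1, giving Y=1. Observed 0.
Test 1: faults giving observed 0 are {N5 stuck-at-0, N5 inverted output, N6 stuck-at-0, N6 inverted output}.
Test 2 (x1=1, x2=1, x3=1, x4=0): fault-free N1=0, N2=1, N3=0, N4=0, N5=0, N6=1 → 1; observed 0. Eliminates N5 stuck-at-0, N5 inverted output.
Test 3 (x1=0, x2=0, x3=0, x4=0): fault-free N1=0, N2=1, N3=1, N4=0, N5=0, N6=0 → 0; observed 0. Eliminates N6 inverted output.
Only N6 stuck-at-0 is consistent with every test.

N6 stuck-at-0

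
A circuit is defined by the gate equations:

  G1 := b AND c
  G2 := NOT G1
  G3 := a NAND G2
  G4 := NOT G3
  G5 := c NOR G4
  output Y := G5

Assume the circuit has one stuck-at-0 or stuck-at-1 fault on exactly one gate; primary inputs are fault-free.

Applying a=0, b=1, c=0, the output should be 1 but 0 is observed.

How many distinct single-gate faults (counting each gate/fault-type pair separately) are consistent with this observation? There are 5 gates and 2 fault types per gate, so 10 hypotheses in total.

3

Fault-free: G1=0, G2=1, G3=1, G4=0, G5=1 → 1. Observed 0.
  G1 stuck-at-0: output 1 ✗
  G1 stuck-at-1: output 1 ✗
  G2 stuck-at-0: output 1 ✗
  G2 stuck-at-1: output 1 ✗
  G3 stuck-at-0: output 0 ✓
  G3 stuck-at-1: output 1 ✗
  G4 stuck-at-0: output 1 ✗
  G4 stuck-at-1: output 0 ✓
  G5 stuck-at-0: output 0 ✓
  G5 stuck-at-1: output 1 ✗
Consistent faults: {G3 stuck-at-0, G4 stuck-at-1, G5 stuck-at-0} — 3 in all.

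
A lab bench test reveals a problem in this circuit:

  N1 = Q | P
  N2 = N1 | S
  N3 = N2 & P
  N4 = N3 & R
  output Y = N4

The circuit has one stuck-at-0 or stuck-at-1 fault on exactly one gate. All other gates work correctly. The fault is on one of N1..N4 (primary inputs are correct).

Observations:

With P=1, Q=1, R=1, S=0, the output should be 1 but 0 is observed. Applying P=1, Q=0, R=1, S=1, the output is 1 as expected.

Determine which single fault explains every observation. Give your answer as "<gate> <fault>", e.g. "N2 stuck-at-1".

N1 stuck-at-0

Fault-free values for test 1 (P=1, Q=1, R=1, S=0): N1=1, N2=1, N3=1, N4=1, giving Y=1. Observed 0.
Test 1: faults giving observed 0 are {N1 stuck-at-0, N2 stuck-at-0, N3 stuck-at-0, N4 stuck-at-0}.
Test 2 (P=1, Q=0, R=1, S=1): fault-free N1=1, N2=1, N3=1, N4=1 → 1; observed 1. Eliminates N2 stuck-at-0, N3 stuck-at-0, N4 stuck-at-0.
Only N1 stuck-at-0 is consistent with every test.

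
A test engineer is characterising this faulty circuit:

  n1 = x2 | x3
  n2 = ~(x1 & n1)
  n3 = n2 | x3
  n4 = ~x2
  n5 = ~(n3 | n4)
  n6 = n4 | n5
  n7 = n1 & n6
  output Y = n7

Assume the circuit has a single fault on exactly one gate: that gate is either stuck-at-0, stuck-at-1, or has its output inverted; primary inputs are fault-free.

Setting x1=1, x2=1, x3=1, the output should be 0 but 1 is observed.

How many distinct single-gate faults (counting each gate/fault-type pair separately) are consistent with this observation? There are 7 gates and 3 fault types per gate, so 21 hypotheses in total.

Fault-free: n1=1, n2=0, n3=1, n4=0, n5=0, n6=0, n7=0 → 0. Observed 1.
  n1: none of the 3 fault types match ✗
  n2: none of the 3 fault types match ✗
  n3: stuck-at-0, inverted output ✓; others ✗
  n4: stuck-at-1, inverted output ✓; others ✗
  n5: stuck-at-1, inverted output ✓; others ✗
  n6: stuck-at-1, inverted output ✓; others ✗
  n7: stuck-at-1, inverted output ✓; others ✗
Consistent faults: {n3 stuck-at-0, n3 inverted output, n4 stuck-at-1, n4 inverted output, n5 stuck-at-1, n5 inverted output, n6 stuck-at-1, n6 inverted output, n7 stuck-at-1, n7 inverted output} — 10 in all.

10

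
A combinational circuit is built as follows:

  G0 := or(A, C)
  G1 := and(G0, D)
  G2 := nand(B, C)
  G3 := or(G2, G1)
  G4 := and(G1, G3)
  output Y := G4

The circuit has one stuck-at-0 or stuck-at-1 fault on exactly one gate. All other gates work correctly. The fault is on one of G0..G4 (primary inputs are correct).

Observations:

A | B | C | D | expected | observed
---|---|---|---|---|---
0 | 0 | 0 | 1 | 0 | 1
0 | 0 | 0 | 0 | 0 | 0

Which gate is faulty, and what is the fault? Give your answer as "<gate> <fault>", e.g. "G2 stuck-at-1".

Fault-free values for test 1 (A=0, B=0, C=0, D=1): G0=0, G1=0, G2=1, G3=1, G4=0, giving Y=0. Observed 1.
Test 1: faults giving observed 1 are {G0 stuck-at-1, G1 stuck-at-1, G4 stuck-at-1}.
Test 2 (A=0, B=0, C=0, D=0): fault-free G0=0, G1=0, G2=1, G3=1, G4=0 → 0; observed 0. Eliminates G1 stuck-at-1, G4 stuck-at-1.
Only G0 stuck-at-1 is consistent with every test.

G0 stuck-at-1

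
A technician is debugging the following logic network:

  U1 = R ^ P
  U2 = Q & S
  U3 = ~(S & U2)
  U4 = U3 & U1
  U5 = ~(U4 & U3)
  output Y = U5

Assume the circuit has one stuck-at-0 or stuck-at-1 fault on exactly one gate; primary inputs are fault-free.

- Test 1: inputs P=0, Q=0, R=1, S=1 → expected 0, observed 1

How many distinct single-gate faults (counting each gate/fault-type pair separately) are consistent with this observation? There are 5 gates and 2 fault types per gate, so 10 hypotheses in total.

5

Fault-free: U1=1, U2=0, U3=1, U4=1, U5=0 → 0. Observed 1.
  U1 stuck-at-0: output 1 ✓
  U1 stuck-at-1: output 0 ✗
  U2 stuck-at-0: output 0 ✗
  U2 stuck-at-1: output 1 ✓
  U3 stuck-at-0: output 1 ✓
  U3 stuck-at-1: output 0 ✗
  U4 stuck-at-0: output 1 ✓
  U4 stuck-at-1: output 0 ✗
  U5 stuck-at-0: output 0 ✗
  U5 stuck-at-1: output 1 ✓
Consistent faults: {U1 stuck-at-0, U2 stuck-at-1, U3 stuck-at-0, U4 stuck-at-0, U5 stuck-at-1} — 5 in all.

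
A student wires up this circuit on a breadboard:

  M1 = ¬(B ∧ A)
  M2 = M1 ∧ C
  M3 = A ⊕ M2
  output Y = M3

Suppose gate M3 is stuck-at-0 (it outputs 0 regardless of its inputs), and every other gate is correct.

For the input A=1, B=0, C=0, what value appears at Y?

0

Propagate with M3 forced: M1=1, M2=0, M3=0 [stuck-at-0].
So Y = 0. (Without the fault it would be 1.)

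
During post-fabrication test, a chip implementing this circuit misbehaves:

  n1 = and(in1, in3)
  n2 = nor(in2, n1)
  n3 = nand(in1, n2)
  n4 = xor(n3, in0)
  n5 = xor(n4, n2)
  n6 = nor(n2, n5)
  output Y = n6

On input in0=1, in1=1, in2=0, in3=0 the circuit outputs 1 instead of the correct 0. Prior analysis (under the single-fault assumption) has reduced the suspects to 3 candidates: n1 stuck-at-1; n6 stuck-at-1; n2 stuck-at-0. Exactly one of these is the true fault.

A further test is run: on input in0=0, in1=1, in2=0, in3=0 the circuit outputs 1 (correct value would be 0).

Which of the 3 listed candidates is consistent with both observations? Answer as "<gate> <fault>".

Evaluate each candidate on input in0=0, in1=1, in2=0, in3=0:
  n1 stuck-at-1: n1=1 [stuck-at-1], n2=0, n3=1, n4=1, n5=1, n6=0 → 0 — eliminated
  n6 stuck-at-1: n1=0, n2=1, n3=0, n4=0, n5=1, n6=1 [stuck-at-1] → 1 — matches
  n2 stuck-at-0: n1=0, n2=0 [stuck-at-0], n3=1, n4=1, n5=1, n6=0 → 0 — eliminated
Only n6 stuck-at-1 reproduces the observed 1.

n6 stuck-at-1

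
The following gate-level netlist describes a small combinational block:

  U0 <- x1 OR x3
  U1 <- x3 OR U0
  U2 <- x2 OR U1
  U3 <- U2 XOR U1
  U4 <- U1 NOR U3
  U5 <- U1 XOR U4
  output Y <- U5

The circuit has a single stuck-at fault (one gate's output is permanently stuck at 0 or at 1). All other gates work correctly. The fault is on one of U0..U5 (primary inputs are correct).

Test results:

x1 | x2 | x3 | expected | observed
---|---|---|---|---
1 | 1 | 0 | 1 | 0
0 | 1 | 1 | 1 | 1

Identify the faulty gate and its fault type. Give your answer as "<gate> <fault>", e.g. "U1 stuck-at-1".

U0 stuck-at-0

Fault-free values for test 1 (x1=1, x2=1, x3=0): U0=1, U1=1, U2=1, U3=0, U4=0, U5=1, giving Y=1. Observed 0.
Test 1: faults giving observed 0 are {U0 stuck-at-0, U1 stuck-at-0, U4 stuck-at-1, U5 stuck-at-0}.
Test 2 (x1=0, x2=1, x3=1): fault-free U0=1, U1=1, U2=1, U3=0, U4=0, U5=1 → 1; observed 1. Eliminates U1 stuck-at-0, U4 stuck-at-1, U5 stuck-at-0.
Only U0 stuck-at-0 is consistent with every test.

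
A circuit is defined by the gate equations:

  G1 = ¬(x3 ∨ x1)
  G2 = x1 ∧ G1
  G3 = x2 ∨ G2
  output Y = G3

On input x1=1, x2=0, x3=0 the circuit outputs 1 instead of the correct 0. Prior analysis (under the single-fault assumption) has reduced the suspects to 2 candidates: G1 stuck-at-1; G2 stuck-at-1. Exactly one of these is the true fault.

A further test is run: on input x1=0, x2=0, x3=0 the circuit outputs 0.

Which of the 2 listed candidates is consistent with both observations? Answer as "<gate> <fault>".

Evaluate each candidate on input x1=0, x2=0, x3=0:
  G1 stuck-at-1: G1=1 [stuck-at-1], G2=0, G3=0 → 0 — matches
  G2 stuck-at-1: G1=1, G2=1 [stuck-at-1], G3=1 → 1 — eliminated
Only G1 stuck-at-1 reproduces the observed 0.

G1 stuck-at-1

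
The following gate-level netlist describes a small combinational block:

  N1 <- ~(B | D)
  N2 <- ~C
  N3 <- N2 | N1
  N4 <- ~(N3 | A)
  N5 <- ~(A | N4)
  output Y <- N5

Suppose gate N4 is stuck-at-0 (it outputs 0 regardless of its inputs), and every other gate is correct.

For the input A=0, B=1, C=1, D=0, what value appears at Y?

Propagate with N4 forced: N1=0, N2=0, N3=0, N4=0 [stuck-at-0], N5=1.
So Y = 1. (Without the fault it would be 0.)

1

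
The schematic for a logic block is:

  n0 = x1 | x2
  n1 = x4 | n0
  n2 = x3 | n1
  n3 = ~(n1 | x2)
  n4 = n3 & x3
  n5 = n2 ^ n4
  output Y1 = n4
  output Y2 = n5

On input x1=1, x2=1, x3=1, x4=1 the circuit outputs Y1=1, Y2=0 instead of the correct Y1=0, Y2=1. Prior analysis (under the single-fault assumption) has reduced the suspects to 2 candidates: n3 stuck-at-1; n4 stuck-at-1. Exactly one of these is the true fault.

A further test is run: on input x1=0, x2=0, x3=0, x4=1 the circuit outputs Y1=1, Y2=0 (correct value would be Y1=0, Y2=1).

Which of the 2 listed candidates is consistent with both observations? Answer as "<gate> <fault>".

Evaluate each candidate on input x1=0, x2=0, x3=0, x4=1:
  n3 stuck-at-1: n0=0, n1=1, n2=1, n3=1 [stuck-at-1], n4=0, n5=1 → Y1=0, Y2=1 — eliminated
  n4 stuck-at-1: n0=0, n1=1, n2=1, n3=0, n4=1 [stuck-at-1], n5=0 → Y1=1, Y2=0 — matches
Only n4 stuck-at-1 reproduces the observed Y1=1, Y2=0.

n4 stuck-at-1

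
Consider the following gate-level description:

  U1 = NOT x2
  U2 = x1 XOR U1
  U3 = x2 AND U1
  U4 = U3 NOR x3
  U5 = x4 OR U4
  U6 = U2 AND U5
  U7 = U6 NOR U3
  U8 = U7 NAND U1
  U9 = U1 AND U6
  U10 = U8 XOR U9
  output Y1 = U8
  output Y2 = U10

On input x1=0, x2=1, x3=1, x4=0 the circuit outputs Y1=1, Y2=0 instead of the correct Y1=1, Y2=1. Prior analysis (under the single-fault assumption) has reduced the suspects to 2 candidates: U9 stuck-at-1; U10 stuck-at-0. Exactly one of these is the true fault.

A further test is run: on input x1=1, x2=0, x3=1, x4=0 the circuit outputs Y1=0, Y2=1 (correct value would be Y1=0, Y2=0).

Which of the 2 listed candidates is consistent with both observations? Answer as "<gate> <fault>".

Evaluate each candidate on input x1=1, x2=0, x3=1, x4=0:
  U9 stuck-at-1: U1=1, U2=0, U3=0, U4=0, U5=0, U6=0, U7=1, U8=0, U9=1 [stuck-at-1], U10=1 → Y1=0, Y2=1 — matches
  U10 stuck-at-0: U1=1, U2=0, U3=0, U4=0, U5=0, U6=0, U7=1, U8=0, U9=0, U10=0 [stuck-at-0] → Y1=0, Y2=0 — eliminated
Only U9 stuck-at-1 reproduces the observed Y1=0, Y2=1.

U9 stuck-at-1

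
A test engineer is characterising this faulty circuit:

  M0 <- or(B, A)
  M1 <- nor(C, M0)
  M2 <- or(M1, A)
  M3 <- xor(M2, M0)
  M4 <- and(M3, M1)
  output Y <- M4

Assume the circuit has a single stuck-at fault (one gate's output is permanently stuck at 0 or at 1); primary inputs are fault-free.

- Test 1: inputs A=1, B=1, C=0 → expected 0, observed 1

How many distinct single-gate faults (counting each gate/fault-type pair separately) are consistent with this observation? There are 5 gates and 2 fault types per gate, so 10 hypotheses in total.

2

Fault-free: M0=1, M1=0, M2=1, M3=0, M4=0 → 0. Observed 1.
  M0 stuck-at-0: output 1 ✓
  M0 stuck-at-1: output 0 ✗
  M1 stuck-at-0: output 0 ✗
  M1 stuck-at-1: output 0 ✗
  M2 stuck-at-0: output 0 ✗
  M2 stuck-at-1: output 0 ✗
  M3 stuck-at-0: output 0 ✗
  M3 stuck-at-1: output 0 ✗
  M4 stuck-at-0: output 0 ✗
  M4 stuck-at-1: output 1 ✓
Consistent faults: {M0 stuck-at-0, M4 stuck-at-1} — 2 in all.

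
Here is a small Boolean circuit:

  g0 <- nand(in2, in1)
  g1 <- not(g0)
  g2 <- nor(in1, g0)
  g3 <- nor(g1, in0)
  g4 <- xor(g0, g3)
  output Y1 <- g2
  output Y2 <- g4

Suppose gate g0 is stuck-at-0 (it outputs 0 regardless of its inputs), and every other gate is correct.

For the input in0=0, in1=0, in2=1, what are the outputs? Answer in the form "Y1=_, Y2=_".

Propagate with g0 forced: g0=0 [stuck-at-0], g1=1, g2=1, g3=0, g4=0.
So the outputs are Y1=1, Y2=0. (Without the fault they would be Y1=0, Y2=0.)

Y1=1, Y2=0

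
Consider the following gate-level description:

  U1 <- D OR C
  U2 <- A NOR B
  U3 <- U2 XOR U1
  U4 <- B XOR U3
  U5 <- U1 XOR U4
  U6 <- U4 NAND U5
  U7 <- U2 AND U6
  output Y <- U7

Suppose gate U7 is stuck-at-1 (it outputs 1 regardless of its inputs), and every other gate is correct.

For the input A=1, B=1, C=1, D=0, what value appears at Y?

Propagate with U7 forced: U1=1, U2=0, U3=1, U4=0, U5=1, U6=1, U7=1 [stuck-at-1].
So Y = 1. (Without the fault it would be 0.)

1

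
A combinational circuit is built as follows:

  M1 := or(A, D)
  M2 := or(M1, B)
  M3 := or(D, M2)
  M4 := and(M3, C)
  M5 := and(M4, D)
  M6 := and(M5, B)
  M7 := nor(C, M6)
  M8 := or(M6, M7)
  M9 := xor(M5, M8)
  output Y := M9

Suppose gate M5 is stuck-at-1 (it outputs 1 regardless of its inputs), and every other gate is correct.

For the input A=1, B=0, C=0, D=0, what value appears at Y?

Propagate with M5 forced: M1=1, M2=1, M3=1, M4=0, M5=1 [stuck-at-1], M6=0, M7=1, M8=1, M9=0.
So Y = 0. (Without the fault it would be 1.)

0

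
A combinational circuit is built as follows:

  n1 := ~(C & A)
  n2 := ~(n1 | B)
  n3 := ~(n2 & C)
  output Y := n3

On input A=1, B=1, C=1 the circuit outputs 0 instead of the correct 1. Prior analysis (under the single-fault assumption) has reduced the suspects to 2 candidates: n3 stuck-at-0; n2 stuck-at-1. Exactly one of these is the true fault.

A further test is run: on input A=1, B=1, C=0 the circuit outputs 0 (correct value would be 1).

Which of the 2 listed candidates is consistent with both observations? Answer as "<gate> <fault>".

n3 stuck-at-0

Evaluate each candidate on input A=1, B=1, C=0:
  n3 stuck-at-0: n1=1, n2=0, n3=0 [stuck-at-0] → 0 — matches
  n2 stuck-at-1: n1=1, n2=1 [stuck-at-1], n3=1 → 1 — eliminated
Only n3 stuck-at-0 reproduces the observed 0.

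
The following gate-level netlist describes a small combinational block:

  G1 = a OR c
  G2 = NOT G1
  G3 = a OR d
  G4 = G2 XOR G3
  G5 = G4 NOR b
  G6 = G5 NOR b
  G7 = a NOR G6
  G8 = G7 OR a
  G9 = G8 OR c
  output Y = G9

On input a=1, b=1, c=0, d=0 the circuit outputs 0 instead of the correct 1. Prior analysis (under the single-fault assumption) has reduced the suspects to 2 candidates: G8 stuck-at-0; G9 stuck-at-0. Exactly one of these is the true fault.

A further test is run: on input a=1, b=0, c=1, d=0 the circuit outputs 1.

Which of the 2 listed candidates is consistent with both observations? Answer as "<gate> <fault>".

G8 stuck-at-0

Evaluate each candidate on input a=1, b=0, c=1, d=0:
  G8 stuck-at-0: G1=1, G2=0, G3=1, G4=1, G5=0, G6=1, G7=0, G8=0 [stuck-at-0], G9=1 → 1 — matches
  G9 stuck-at-0: G1=1, G2=0, G3=1, G4=1, G5=0, G6=1, G7=0, G8=1, G9=0 [stuck-at-0] → 0 — eliminated
Only G8 stuck-at-0 reproduces the observed 1.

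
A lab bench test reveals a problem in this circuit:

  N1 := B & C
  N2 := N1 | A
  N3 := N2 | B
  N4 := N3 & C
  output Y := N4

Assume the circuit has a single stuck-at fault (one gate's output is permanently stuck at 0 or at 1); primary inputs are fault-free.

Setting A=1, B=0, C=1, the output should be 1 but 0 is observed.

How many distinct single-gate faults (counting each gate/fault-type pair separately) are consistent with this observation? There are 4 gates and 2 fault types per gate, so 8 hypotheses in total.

Fault-free: N1=0, N2=1, N3=1, N4=1 → 1. Observed 0.
  N1 stuck-at-0: output 1 ✗
  N1 stuck-at-1: output 1 ✗
  N2 stuck-at-0: output 0 ✓
  N2 stuck-at-1: output 1 ✗
  N3 stuck-at-0: output 0 ✓
  N3 stuck-at-1: output 1 ✗
  N4 stuck-at-0: output 0 ✓
  N4 stuck-at-1: output 1 ✗
Consistent faults: {N2 stuck-at-0, N3 stuck-at-0, N4 stuck-at-0} — 3 in all.

3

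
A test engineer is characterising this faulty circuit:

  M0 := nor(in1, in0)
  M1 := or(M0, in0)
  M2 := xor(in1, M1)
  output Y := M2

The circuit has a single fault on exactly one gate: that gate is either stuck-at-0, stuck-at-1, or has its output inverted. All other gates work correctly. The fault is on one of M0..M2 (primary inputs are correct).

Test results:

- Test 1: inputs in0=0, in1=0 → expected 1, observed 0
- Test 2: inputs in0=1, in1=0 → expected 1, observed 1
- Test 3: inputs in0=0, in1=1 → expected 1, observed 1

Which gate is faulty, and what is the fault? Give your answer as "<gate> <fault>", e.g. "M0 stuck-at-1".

Fault-free values for test 1 (in0=0, in1=0): M0=1, M1=1, M2=1, giving Y=1. Observed 0.
Test 1: faults giving observed 0 are {M0 stuck-at-0, M0 inverted output, M1 stuck-at-0, M1 inverted output, M2 stuck-at-0, M2 inverted output}.
Test 2 (in0=1, in1=0): fault-free M0=0, M1=1, M2=1 → 1; observed 1. Eliminates M1 stuck-at-0, M1 inverted output, M2 stuck-at-0, M2 inverted output.
Test 3 (in0=0, in1=1): fault-free M0=0, M1=0, M2=1 → 1; observed 1. Eliminates M0 inverted output.
Only M0 stuck-at-0 is consistent with every test.

M0 stuck-at-0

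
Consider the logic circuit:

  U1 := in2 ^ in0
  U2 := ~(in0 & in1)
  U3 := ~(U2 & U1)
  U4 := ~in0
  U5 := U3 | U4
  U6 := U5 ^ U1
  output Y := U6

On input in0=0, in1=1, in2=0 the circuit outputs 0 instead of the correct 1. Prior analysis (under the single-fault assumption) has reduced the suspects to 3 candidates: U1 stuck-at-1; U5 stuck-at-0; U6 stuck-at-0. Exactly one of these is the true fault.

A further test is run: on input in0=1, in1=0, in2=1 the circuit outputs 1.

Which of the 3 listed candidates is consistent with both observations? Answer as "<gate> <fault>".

Evaluate each candidate on input in0=1, in1=0, in2=1:
  U1 stuck-at-1: U1=1 [stuck-at-1], U2=1, U3=0, U4=0, U5=0, U6=1 → 1 — matches
  U5 stuck-at-0: U1=0, U2=1, U3=1, U4=0, U5=0 [stuck-at-0], U6=0 → 0 — eliminated
  U6 stuck-at-0: U1=0, U2=1, U3=1, U4=0, U5=1, U6=0 [stuck-at-0] → 0 — eliminated
Only U1 stuck-at-1 reproduces the observed 1.

U1 stuck-at-1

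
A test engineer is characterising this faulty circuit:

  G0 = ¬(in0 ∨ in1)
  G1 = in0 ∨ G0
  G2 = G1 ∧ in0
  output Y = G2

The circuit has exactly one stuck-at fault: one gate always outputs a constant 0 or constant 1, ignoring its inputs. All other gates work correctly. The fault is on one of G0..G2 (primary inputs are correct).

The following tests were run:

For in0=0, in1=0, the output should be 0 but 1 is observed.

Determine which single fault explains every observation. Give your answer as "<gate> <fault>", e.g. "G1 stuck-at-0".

Fault-free values for test 1 (in0=0, in1=0): G0=1, G1=1, G2=0, giving Y=0. Observed 1.
Test 1: faults giving observed 1 are {G2 stuck-at-1}.
Only G2 stuck-at-1 is consistent with every test.

G2 stuck-at-1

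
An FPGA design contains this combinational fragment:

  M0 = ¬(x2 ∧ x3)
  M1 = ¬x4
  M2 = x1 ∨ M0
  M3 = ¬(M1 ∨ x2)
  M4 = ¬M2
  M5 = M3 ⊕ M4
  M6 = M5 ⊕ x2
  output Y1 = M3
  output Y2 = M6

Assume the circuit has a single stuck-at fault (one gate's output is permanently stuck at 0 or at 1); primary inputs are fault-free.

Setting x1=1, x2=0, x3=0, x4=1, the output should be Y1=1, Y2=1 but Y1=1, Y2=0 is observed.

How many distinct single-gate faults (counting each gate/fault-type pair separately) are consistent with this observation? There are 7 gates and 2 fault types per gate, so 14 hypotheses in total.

Fault-free: M0=1, M1=0, M2=1, M3=1, M4=0, M5=1, M6=1 → Y1=1, Y2=1. Observed Y1=1, Y2=0.
  M0 stuck-at-0: output Y1=1, Y2=1 ✗
  M0 stuck-at-1: output Y1=1, Y2=1 ✗
  M1 stuck-at-0: output Y1=1, Y2=1 ✗
  M1 stuck-at-1: output Y1=0, Y2=0 ✗
  M2 stuck-at-0: output Y1=1, Y2=0 ✓
  M2 stuck-at-1: output Y1=1, Y2=1 ✗
  M3 stuck-at-0: output Y1=0, Y2=0 ✗
  M3 stuck-at-1: output Y1=1, Y2=1 ✗
  M4 stuck-at-0: output Y1=1, Y2=1 ✗
  M4 stuck-at-1: output Y1=1, Y2=0 ✓
  M5 stuck-at-0: output Y1=1, Y2=0 ✓
  M5 stuck-at-1: output Y1=1, Y2=1 ✗
  M6 stuck-at-0: output Y1=1, Y2=0 ✓
  M6 stuck-at-1: output Y1=1, Y2=1 ✗
Consistent faults: {M2 stuck-at-0, M4 stuck-at-1, M5 stuck-at-0, M6 stuck-at-0} — 4 in all.

4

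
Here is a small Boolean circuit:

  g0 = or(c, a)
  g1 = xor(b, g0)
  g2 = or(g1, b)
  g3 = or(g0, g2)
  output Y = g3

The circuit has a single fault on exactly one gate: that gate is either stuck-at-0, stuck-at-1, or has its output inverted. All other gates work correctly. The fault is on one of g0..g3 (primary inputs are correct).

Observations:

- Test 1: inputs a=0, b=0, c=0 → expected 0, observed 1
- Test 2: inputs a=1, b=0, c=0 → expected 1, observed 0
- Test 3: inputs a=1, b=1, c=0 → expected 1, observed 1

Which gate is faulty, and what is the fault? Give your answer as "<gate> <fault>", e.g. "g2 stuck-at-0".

Fault-free values for test 1 (a=0, b=0, c=0): g0=0, g1=0, g2=0, g3=0, giving Y=0. Observed 1.
Test 1: faults giving observed 1 are {g0 stuck-at-1, g0 inverted output, g1 stuck-at-1, g1 inverted output, g2 stuck-at-1, g2 inverted output, g3 stuck-at-1, g3 inverted output}.
Test 2 (a=1, b=0, c=0): fault-free g0=1, g1=1, g2=1, g3=1 → 1; observed 0. Eliminates g0 stuck-at-1, g1 stuck-at-1, g1 inverted output, g2 stuck-at-1, g2 inverted output, g3 stuck-at-1.
Test 3 (a=1, b=1, c=0): fault-free g0=1, g1=0, g2=1, g3=1 → 1; observed 1. Eliminates g3 inverted output.
Only g0 inverted output is consistent with every test.

g0 inverted output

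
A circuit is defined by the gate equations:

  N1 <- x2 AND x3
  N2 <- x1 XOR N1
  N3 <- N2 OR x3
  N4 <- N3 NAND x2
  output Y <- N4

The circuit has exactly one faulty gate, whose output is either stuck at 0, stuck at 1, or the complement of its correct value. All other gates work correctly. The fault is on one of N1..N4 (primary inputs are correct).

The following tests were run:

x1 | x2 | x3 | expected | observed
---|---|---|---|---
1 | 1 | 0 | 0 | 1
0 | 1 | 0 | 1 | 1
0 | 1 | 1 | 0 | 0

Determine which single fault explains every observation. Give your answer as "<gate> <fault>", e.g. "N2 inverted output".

Fault-free values for test 1 (x1=1, x2=1, x3=0): N1=0, N2=1, N3=1, N4=0, giving Y=0. Observed 1.
Test 1: faults giving observed 1 are {N1 stuck-at-1, N1 inverted output, N2 stuck-at-0, N2 inverted output, N3 stuck-at-0, N3 inverted output, N4 stuck-at-1, N4 inverted output}.
Test 2 (x1=0, x2=1, x3=0): fault-free N1=0, N2=0, N3=0, N4=1 → 1; observed 1. Eliminates N1 stuck-at-1, N1 inverted output, N2 inverted output, N3 inverted output, N4 inverted output.
Test 3 (x1=0, x2=1, x3=1): fault-free N1=1, N2=1, N3=1, N4=0 → 0; observed 0. Eliminates N3 stuck-at-0, N4 stuck-at-1.
Only N2 stuck-at-0 is consistent with every test.

N2 stuck-at-0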